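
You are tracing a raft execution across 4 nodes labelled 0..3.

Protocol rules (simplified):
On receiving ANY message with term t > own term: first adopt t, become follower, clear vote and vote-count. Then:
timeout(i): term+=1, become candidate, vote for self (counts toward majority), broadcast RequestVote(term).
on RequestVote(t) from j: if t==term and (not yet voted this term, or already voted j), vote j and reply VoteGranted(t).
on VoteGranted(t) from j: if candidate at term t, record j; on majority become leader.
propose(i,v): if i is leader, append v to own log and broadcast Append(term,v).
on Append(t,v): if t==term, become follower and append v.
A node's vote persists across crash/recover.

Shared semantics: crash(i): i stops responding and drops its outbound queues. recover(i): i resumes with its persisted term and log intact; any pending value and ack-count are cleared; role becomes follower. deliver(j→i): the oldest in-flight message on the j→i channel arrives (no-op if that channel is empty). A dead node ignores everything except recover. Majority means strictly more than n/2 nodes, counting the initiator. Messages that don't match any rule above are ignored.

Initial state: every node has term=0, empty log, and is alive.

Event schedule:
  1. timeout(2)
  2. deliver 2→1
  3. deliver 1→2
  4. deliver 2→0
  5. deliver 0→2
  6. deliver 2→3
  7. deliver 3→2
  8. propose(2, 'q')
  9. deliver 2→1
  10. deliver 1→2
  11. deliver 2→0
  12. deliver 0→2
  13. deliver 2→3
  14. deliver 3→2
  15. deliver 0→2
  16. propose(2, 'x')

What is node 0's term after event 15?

e1 timeout(2): 2[cand,t=1,-]
e2 deliver 2→1: 1[foll,t=1,-]
e3 deliver 1→2: ·
e4 deliver 2→0: 0[foll,t=1,-]
e5 deliver 0→2: 2[lead,t=1,-]
e6 deliver 2→3: 3[foll,t=1,-]
e7 deliver 3→2: ·
e8 propose(2,'q'): 2[lead,t=1,q]
e9 deliver 2→1: 1[foll,t=1,q]
e10 deliver 1→2: ·
e11 deliver 2→0: 0[foll,t=1,q]
e12 deliver 0→2: ·
e13 deliver 2→3: 3[foll,t=1,q]
e14 deliver 3→2: ·
e15 deliver 0→2: ·

1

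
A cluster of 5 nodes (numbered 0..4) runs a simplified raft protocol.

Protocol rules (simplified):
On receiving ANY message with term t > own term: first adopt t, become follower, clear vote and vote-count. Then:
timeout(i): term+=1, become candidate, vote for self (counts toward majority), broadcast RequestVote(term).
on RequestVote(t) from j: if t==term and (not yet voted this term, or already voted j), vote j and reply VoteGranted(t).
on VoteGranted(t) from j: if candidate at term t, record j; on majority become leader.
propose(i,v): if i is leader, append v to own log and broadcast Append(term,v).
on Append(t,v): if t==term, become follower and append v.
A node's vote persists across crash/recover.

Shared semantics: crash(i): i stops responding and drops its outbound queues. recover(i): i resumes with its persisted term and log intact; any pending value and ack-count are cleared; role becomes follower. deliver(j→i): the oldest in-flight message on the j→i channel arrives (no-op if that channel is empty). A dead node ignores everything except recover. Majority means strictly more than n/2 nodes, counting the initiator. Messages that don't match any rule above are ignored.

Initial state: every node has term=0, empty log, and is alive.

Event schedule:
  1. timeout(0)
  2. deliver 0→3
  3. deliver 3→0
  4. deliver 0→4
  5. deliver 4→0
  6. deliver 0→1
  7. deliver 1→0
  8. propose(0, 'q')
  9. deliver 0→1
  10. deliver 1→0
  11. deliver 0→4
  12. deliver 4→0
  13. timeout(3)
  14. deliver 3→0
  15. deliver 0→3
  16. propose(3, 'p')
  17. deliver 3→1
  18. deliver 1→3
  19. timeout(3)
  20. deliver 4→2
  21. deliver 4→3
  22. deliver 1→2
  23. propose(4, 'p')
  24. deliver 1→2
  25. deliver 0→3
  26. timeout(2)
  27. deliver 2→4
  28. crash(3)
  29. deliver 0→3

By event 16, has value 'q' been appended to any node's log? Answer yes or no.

yes

1. timeout(0):  <0:cand t1 ->
2. deliver 0→3:  <3:foll t1 ->
3. deliver 3→0:  nop
4. deliver 0→4:  <4:foll t1 ->
5. deliver 4→0:  <0:lead t1 ->
6. deliver 0→1:  <1:foll t1 ->
7. deliver 1→0:  nop
8. propose(0,'q'):  <0:lead t1 q>
9. deliver 0→1:  <1:foll t1 q>
10. deliver 1→0:  nop
11. deliver 0→4:  <4:foll t1 q>
12. deliver 4→0:  nop
13. timeout(3):  <3:cand t2 ->
14. deliver 3→0:  <0:foll t2 q>
15. deliver 0→3:  nop
16. propose(3,'p'):  nop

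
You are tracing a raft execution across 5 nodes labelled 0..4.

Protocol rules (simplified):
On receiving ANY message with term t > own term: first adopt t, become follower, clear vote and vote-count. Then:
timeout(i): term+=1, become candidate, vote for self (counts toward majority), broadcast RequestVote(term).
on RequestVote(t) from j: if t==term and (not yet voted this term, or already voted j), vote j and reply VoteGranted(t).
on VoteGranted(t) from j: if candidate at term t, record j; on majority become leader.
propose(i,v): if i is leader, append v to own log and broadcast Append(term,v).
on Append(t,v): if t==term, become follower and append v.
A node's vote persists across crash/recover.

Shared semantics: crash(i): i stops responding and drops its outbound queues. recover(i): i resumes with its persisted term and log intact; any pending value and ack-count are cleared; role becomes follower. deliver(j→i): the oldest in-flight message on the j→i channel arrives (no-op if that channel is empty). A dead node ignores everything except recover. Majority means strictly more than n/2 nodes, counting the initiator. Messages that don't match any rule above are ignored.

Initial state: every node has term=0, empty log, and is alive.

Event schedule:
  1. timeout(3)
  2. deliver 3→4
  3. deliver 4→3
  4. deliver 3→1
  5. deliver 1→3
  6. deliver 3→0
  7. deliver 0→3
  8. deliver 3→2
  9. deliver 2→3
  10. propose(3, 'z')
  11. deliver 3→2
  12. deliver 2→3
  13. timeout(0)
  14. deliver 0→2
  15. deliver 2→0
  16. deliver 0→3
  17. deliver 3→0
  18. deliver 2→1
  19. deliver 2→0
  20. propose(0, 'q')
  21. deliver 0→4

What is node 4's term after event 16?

e1 timeout(3): 3[cand,t=1,-]
e2 deliver 3→4: 4[foll,t=1,-]
e3 deliver 4→3: ·
e4 deliver 3→1: 1[foll,t=1,-]
e5 deliver 1→3: 3[lead,t=1,-]
e6 deliver 3→0: 0[foll,t=1,-]
e7 deliver 0→3: ·
e8 deliver 3→2: 2[foll,t=1,-]
e9 deliver 2→3: ·
e10 propose(3,'z'): 3[lead,t=1,z]
e11 deliver 3→2: 2[foll,t=1,z]
e12 deliver 2→3: ·
e13 timeout(0): 0[cand,t=2,-]
e14 deliver 0→2: 2[foll,t=2,z]
e15 deliver 2→0: ·
e16 deliver 0→3: 3[foll,t=2,z]

1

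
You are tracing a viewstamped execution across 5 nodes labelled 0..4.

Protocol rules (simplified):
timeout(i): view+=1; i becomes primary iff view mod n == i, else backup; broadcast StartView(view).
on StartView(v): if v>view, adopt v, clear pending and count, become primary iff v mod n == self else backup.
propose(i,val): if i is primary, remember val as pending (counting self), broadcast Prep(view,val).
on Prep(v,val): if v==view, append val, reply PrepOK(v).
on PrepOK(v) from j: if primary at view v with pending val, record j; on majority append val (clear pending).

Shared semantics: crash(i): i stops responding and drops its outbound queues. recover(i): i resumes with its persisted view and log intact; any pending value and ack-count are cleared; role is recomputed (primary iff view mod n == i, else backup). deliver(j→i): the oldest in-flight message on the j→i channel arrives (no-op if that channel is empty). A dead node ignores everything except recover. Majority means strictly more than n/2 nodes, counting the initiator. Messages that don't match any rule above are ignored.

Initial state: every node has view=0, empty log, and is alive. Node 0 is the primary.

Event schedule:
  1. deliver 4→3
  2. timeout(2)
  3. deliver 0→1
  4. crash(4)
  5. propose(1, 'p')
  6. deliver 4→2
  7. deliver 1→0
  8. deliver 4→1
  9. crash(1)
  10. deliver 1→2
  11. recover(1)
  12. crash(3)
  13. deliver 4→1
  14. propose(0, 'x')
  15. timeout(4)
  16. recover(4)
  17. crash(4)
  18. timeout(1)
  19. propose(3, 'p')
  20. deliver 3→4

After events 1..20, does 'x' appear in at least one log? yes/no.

1. deliver 4→3:  nop
2. timeout(2):  <2:back v1 ->
3. deliver 0→1:  nop
4. crash(4):  <4:✗back v0 ->
5. propose(1,'p'):  nop
6. deliver 4→2:  nop
7. deliver 1→0:  nop
8. deliver 4→1:  nop
9. crash(1):  <1:✗back v0 ->
10. deliver 1→2:  nop
11. recover(1):  <1:back v0 ->
12. crash(3):  <3:✗back v0 ->
13. deliver 4→1:  nop
14. propose(0,'x'):  nop
15. timeout(4):  nop
16. recover(4):  <4:back v0 ->
17. crash(4):  <4:✗back v0 ->
18. timeout(1):  <1:prim v1 ->
19. propose(3,'p'):  nop
20. deliver 3→4:  nop

no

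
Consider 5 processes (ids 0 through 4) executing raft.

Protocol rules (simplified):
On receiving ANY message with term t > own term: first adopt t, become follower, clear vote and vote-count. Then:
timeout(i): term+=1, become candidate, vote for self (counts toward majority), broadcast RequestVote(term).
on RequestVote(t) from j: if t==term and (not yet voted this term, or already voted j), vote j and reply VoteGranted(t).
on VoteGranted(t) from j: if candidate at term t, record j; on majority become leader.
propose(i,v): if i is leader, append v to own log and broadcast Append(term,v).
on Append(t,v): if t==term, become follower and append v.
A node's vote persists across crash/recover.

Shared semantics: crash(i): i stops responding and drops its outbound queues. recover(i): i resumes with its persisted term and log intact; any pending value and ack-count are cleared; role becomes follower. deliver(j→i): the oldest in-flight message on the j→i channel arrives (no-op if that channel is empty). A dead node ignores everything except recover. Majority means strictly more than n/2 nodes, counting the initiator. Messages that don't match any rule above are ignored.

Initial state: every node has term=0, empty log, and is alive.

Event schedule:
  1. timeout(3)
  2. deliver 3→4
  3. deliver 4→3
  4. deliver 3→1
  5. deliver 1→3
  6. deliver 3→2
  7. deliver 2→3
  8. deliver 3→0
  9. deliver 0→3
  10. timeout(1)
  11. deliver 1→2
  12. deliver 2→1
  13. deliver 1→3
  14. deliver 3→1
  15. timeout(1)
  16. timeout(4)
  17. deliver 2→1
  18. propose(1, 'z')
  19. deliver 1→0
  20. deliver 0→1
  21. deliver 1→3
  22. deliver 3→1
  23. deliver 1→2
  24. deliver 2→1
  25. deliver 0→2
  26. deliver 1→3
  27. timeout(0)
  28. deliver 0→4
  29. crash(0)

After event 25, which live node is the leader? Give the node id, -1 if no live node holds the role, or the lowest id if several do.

1. timeout(3):  <3:cand t1 ->
2. deliver 3→4:  <4:foll t1 ->
3. deliver 4→3:  nop
4. deliver 3→1:  <1:foll t1 ->
5. deliver 1→3:  <3:lead t1 ->
6. deliver 3→2:  <2:foll t1 ->
7. deliver 2→3:  nop
8. deliver 3→0:  <0:foll t1 ->
9. deliver 0→3:  nop
10. timeout(1):  <1:cand t2 ->
11. deliver 1→2:  <2:foll t2 ->
12. deliver 2→1:  nop
13. deliver 1→3:  <3:foll t2 ->
14. deliver 3→1:  <1:lead t2 ->
15. timeout(1):  <1:cand t3 ->
16. timeout(4):  <4:cand t2 ->
17. deliver 2→1:  nop
18. propose(1,'z'):  nop
19. deliver 1→0:  <0:foll t2 ->
20. deliver 0→1:  nop
21. deliver 1→3:  <3:foll t3 ->
22. deliver 3→1:  nop
23. deliver 1→2:  <2:foll t3 ->
24. deliver 2→1:  <1:lead t3 ->
25. deliver 0→2:  nop

1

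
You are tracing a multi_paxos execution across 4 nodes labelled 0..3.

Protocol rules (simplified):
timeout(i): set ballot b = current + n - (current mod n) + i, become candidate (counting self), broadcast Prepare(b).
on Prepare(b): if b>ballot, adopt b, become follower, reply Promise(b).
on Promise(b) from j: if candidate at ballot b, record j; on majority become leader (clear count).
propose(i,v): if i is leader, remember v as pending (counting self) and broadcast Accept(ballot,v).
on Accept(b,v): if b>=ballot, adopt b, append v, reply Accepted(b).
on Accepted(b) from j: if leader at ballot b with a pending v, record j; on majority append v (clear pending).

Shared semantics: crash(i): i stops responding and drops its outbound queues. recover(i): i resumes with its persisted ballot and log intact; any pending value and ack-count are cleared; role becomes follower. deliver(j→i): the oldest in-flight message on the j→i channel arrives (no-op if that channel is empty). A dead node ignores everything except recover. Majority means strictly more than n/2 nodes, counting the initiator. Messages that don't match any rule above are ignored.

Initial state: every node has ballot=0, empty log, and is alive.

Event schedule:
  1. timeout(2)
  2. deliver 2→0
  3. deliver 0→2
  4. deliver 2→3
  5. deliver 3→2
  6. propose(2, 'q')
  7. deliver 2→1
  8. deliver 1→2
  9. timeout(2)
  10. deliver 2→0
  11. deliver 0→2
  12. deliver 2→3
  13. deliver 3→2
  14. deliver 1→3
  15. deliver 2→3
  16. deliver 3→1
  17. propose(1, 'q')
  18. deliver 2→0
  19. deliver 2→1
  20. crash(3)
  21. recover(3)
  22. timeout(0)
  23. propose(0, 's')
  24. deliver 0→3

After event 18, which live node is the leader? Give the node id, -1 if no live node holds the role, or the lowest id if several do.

-1

e1 timeout(2): 2[cand,b=6,-]
e2 deliver 2→0: 0[foll,b=6,-]
e3 deliver 0→2: ·
e4 deliver 2→3: 3[foll,b=6,-]
e5 deliver 3→2: 2[lead,b=6,-]
e6 propose(2,'q'): ·
e7 deliver 2→1: 1[foll,b=6,-]
e8 deliver 1→2: ·
e9 timeout(2): 2[cand,b=10,-]
e10 deliver 2→0: 0[foll,b=6,q]
e11 deliver 0→2: ·
e12 deliver 2→3: 3[foll,b=6,q]
e13 deliver 3→2: ·
e14 deliver 1→3: ·
e15 deliver 2→3: 3[foll,b=10,q]
e16 deliver 3→1: ·
e17 propose(1,'q'): ·
e18 deliver 2→0: 0[foll,b=10,q]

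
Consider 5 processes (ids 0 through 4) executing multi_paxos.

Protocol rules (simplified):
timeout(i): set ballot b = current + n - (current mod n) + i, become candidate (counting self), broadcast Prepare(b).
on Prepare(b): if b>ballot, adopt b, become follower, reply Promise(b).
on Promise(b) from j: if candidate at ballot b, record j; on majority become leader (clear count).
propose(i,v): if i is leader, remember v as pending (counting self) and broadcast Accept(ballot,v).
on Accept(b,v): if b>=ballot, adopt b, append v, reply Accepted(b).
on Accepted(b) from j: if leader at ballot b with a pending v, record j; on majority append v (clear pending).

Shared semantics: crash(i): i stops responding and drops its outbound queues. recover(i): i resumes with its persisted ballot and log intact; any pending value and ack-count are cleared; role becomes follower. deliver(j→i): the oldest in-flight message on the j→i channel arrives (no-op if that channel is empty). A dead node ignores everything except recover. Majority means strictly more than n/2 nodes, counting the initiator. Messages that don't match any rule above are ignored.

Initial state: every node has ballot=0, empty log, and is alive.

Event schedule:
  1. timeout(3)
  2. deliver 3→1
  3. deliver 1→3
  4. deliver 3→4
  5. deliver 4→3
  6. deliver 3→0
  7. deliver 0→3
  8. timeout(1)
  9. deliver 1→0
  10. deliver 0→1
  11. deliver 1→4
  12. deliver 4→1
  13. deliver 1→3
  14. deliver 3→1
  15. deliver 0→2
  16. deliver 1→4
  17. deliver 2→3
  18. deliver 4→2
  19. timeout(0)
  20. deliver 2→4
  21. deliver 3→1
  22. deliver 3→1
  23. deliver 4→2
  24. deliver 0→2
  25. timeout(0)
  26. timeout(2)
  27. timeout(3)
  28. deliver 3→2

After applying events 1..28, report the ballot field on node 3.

1. timeout(3):  <3:cand b8 ->
2. deliver 3→1:  <1:foll b8 ->
3. deliver 1→3:  nop
4. deliver 3→4:  <4:foll b8 ->
5. deliver 4→3:  <3:lead b8 ->
6. deliver 3→0:  <0:foll b8 ->
7. deliver 0→3:  nop
8. timeout(1):  <1:cand b11 ->
9. deliver 1→0:  <0:foll b11 ->
10. deliver 0→1:  nop
11. deliver 1→4:  <4:foll b11 ->
12. deliver 4→1:  <1:lead b11 ->
13. deliver 1→3:  <3:foll b11 ->
14. deliver 3→1:  nop
15. deliver 0→2:  nop
16. deliver 1→4:  nop
17. deliver 2→3:  nop
18. deliver 4→2:  nop
19. timeout(0):  <0:cand b15 ->
20. deliver 2→4:  nop
21. deliver 3→1:  nop
22. deliver 3→1:  nop
23. deliver 4→2:  nop
24. deliver 0→2:  <2:foll b15 ->
25. timeout(0):  <0:cand b20 ->
26. timeout(2):  <2:cand b22 ->
27. timeout(3):  <3:cand b18 ->
28. deliver 3→2:  nop

18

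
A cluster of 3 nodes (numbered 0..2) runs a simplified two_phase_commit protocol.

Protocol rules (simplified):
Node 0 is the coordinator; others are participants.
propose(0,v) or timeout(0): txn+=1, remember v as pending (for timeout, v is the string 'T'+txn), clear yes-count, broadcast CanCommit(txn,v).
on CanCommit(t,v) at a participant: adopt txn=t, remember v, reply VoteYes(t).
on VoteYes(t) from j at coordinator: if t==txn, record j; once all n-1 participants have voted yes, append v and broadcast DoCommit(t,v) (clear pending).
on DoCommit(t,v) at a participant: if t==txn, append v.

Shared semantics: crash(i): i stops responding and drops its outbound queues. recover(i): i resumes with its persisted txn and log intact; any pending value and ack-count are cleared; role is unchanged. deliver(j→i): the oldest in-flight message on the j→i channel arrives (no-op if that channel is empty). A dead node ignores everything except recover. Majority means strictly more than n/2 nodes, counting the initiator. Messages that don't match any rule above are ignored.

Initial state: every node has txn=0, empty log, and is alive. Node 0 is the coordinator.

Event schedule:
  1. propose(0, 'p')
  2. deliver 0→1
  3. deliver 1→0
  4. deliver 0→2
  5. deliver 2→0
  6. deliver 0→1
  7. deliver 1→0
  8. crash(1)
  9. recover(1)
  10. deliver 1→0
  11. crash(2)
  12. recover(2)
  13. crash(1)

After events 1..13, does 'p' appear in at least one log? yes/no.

yes

e1 propose(0,'p'): 0[coor,t=1,-]
e2 deliver 0→1: 1[part,t=1,-]
e3 deliver 1→0: ·
e4 deliver 0→2: 2[part,t=1,-]
e5 deliver 2→0: 0[coor,t=1,p]
e6 deliver 0→1: 1[part,t=1,p]
e7 deliver 1→0: ·
e8 crash(1): 1[✗part,t=1,p]
e9 recover(1): 1[part,t=1,p]
e10 deliver 1→0: ·
e11 crash(2): 2[✗part,t=1,-]
e12 recover(2): 2[part,t=1,-]
e13 crash(1): 1[✗part,t=1,p]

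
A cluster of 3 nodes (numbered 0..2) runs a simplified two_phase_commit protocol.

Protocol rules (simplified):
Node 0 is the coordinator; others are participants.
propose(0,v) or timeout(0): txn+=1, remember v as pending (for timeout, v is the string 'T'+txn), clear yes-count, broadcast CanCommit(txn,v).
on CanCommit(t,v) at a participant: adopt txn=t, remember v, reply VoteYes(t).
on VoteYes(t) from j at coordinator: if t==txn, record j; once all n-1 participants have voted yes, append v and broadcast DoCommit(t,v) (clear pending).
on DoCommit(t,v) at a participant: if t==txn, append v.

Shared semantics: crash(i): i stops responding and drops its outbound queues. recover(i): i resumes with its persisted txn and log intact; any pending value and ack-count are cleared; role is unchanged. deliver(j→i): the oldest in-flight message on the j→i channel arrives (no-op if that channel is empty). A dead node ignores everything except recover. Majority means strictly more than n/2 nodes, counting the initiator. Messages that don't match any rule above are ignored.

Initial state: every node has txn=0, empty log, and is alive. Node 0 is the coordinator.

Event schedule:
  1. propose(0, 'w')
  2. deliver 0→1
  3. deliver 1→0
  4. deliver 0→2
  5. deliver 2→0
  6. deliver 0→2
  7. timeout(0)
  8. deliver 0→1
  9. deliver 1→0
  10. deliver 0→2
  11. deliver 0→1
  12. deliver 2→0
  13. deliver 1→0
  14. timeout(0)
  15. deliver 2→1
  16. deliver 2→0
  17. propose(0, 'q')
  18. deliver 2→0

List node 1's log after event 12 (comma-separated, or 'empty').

[1] propose(0,'w') → N0(coor t1 [-])
[2] deliver 0→1 → N1(part t1 [-])
[3] deliver 1→0 → ∅
[4] deliver 0→2 → N2(part t1 [-])
[5] deliver 2→0 → N0(coor t1 [w])
[6] deliver 0→2 → N2(part t1 [w])
[7] timeout(0) → N0(coor t2 [w])
[8] deliver 0→1 → N1(part t1 [w])
[9] deliver 1→0 → ∅
[10] deliver 0→2 → N2(part t2 [w])
[11] deliver 0→1 → N1(part t2 [w])
[12] deliver 2→0 → ∅

w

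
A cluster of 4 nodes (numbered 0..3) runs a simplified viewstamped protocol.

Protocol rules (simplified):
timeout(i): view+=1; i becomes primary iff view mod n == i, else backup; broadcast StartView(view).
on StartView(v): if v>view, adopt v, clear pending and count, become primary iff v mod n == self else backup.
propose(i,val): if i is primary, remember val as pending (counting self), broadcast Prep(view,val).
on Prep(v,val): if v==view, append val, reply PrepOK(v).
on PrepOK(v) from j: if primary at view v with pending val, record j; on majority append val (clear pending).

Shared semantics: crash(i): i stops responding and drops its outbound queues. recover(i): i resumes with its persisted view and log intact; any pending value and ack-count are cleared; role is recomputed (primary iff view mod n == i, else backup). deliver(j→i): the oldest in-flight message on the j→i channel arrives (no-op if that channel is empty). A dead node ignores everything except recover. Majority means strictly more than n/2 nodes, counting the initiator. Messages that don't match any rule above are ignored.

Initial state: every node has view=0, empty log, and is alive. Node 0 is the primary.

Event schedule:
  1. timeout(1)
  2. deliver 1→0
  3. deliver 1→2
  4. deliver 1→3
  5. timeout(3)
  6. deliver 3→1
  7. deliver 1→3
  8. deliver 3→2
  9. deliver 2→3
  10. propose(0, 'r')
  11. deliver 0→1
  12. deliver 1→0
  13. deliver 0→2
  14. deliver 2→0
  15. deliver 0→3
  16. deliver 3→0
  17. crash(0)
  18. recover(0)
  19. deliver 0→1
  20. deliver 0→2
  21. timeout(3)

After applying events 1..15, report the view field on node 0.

1

1. timeout(1):  <1:prim v1 ->
2. deliver 1→0:  <0:back v1 ->
3. deliver 1→2:  <2:back v1 ->
4. deliver 1→3:  <3:back v1 ->
5. timeout(3):  <3:back v2 ->
6. deliver 3→1:  <1:back v2 ->
7. deliver 1→3:  nop
8. deliver 3→2:  <2:prim v2 ->
9. deliver 2→3:  nop
10. propose(0,'r'):  nop
11. deliver 0→1:  nop
12. deliver 1→0:  nop
13. deliver 0→2:  nop
14. deliver 2→0:  nop
15. deliver 0→3:  nop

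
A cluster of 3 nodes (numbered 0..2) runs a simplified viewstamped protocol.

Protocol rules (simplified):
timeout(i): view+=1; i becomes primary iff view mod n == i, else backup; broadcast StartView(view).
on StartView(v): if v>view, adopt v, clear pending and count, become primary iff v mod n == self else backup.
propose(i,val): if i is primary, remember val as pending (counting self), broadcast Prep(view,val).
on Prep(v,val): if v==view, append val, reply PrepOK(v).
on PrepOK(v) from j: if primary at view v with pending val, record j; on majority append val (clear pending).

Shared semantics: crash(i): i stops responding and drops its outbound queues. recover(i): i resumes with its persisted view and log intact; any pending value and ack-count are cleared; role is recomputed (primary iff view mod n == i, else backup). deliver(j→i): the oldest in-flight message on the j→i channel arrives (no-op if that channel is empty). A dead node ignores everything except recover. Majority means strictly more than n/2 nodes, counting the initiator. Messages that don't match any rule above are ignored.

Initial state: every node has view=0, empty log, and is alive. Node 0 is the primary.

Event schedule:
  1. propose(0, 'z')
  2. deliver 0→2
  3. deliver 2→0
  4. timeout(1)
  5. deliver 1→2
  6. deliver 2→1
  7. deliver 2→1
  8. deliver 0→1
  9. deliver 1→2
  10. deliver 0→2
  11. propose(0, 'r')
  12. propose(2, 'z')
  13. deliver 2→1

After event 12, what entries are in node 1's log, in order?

empty

e1 propose(0,'z'): ·
e2 deliver 0→2: 2[back,v=0,z]
e3 deliver 2→0: 0[prim,v=0,z]
e4 timeout(1): 1[prim,v=1,-]
e5 deliver 1→2: 2[back,v=1,z]
e6 deliver 2→1: ·
e7 deliver 2→1: ·
e8 deliver 0→1: ·
e9 deliver 1→2: ·
e10 deliver 0→2: ·
e11 propose(0,'r'): ·
e12 propose(2,'z'): ·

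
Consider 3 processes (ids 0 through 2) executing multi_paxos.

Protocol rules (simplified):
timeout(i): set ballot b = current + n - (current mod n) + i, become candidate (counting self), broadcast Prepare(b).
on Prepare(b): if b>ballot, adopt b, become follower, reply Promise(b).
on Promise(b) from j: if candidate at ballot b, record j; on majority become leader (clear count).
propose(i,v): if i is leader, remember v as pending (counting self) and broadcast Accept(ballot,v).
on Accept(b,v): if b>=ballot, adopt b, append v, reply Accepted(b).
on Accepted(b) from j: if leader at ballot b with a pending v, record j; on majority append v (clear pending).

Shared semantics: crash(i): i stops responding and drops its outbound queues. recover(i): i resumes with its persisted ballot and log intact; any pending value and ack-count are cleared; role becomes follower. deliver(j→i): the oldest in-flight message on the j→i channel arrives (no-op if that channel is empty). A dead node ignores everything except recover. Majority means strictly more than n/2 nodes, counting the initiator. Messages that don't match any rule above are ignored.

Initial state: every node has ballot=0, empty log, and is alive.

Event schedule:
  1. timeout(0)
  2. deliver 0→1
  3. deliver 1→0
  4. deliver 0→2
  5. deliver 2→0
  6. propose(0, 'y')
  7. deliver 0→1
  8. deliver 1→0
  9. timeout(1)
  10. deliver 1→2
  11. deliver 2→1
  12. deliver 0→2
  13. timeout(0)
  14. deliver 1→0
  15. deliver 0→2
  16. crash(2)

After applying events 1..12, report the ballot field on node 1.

1. timeout(0):  <0:cand b3 ->
2. deliver 0→1:  <1:foll b3 ->
3. deliver 1→0:  <0:lead b3 ->
4. deliver 0→2:  <2:foll b3 ->
5. deliver 2→0:  nop
6. propose(0,'y'):  nop
7. deliver 0→1:  <1:foll b3 y>
8. deliver 1→0:  <0:lead b3 y>
9. timeout(1):  <1:cand b7 y>
10. deliver 1→2:  <2:foll b7 ->
11. deliver 2→1:  <1:lead b7 y>
12. deliver 0→2:  nop

7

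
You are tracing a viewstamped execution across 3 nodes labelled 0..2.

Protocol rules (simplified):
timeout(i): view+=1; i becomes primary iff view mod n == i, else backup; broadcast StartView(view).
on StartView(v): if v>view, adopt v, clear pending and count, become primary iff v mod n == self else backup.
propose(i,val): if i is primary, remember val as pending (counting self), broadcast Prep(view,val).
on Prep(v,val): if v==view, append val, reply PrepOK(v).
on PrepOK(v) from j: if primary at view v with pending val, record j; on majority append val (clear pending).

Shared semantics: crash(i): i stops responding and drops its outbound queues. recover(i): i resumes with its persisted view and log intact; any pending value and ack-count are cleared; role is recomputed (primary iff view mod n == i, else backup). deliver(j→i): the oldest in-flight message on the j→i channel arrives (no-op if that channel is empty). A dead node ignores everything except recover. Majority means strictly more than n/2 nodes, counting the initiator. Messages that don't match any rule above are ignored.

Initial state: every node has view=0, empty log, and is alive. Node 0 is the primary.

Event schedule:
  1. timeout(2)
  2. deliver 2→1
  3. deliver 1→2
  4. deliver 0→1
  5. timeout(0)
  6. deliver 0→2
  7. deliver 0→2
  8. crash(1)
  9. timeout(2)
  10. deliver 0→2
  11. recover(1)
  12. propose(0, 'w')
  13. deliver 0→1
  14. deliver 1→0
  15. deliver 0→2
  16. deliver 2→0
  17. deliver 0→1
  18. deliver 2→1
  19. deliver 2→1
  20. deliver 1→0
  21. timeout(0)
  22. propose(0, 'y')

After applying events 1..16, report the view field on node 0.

1

1. timeout(2):  <2:back v1 ->
2. deliver 2→1:  <1:prim v1 ->
3. deliver 1→2:  nop
4. deliver 0→1:  nop
5. timeout(0):  <0:back v1 ->
6. deliver 0→2:  nop
7. deliver 0→2:  nop
8. crash(1):  <1:✗prim v1 ->
9. timeout(2):  <2:prim v2 ->
10. deliver 0→2:  nop
11. recover(1):  <1:prim v1 ->
12. propose(0,'w'):  nop
13. deliver 0→1:  nop
14. deliver 1→0:  nop
15. deliver 0→2:  nop
16. deliver 2→0:  nop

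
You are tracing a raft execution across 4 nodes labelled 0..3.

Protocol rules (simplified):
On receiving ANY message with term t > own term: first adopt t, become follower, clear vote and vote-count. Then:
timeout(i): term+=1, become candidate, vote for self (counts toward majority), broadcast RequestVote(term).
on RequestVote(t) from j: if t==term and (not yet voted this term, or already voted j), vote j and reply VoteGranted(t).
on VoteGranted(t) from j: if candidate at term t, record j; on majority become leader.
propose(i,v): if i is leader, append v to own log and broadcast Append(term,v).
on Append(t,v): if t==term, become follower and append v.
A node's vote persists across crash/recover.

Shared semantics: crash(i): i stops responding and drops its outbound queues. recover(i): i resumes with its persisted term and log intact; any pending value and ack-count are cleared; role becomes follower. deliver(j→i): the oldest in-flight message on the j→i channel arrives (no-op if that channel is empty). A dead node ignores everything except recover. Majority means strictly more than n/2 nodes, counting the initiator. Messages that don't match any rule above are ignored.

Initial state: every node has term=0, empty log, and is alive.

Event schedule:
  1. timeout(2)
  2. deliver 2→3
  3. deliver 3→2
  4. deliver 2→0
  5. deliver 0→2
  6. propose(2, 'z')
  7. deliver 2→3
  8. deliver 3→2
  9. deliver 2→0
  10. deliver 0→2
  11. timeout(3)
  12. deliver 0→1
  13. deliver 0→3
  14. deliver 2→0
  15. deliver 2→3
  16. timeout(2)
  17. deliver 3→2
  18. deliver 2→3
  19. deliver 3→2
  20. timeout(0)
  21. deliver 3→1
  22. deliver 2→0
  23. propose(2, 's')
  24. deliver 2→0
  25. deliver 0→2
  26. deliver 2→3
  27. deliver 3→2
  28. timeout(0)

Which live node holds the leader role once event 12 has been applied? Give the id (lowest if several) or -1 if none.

2

1. timeout(2):  <2:cand t1 ->
2. deliver 2→3:  <3:foll t1 ->
3. deliver 3→2:  nop
4. deliver 2→0:  <0:foll t1 ->
5. deliver 0→2:  <2:lead t1 ->
6. propose(2,'z'):  <2:lead t1 z>
7. deliver 2→3:  <3:foll t1 z>
8. deliver 3→2:  nop
9. deliver 2→0:  <0:foll t1 z>
10. deliver 0→2:  nop
11. timeout(3):  <3:cand t2 z>
12. deliver 0→1:  nop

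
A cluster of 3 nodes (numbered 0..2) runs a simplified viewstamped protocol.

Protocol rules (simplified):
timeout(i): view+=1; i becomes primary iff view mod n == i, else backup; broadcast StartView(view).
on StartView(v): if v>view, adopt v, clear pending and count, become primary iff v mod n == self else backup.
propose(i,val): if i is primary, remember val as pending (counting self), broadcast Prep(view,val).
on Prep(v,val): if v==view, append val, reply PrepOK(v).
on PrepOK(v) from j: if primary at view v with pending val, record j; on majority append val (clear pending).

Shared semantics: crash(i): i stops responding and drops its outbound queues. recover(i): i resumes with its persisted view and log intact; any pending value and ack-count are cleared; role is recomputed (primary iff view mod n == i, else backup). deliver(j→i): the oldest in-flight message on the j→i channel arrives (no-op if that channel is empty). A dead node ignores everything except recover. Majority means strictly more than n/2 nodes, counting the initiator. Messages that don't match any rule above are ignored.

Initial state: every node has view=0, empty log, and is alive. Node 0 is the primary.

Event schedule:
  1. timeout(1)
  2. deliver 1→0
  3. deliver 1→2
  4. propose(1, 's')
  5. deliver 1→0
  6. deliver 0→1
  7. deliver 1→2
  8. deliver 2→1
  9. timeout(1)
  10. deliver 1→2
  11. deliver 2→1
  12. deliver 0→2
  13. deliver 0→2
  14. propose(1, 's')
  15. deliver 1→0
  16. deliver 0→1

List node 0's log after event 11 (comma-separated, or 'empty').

s

e1 timeout(1): 1[prim,v=1,-]
e2 deliver 1→0: 0[back,v=1,-]
e3 deliver 1→2: 2[back,v=1,-]
e4 propose(1,'s'): ·
e5 deliver 1→0: 0[back,v=1,s]
e6 deliver 0→1: 1[prim,v=1,s]
e7 deliver 1→2: 2[back,v=1,s]
e8 deliver 2→1: ·
e9 timeout(1): 1[back,v=2,s]
e10 deliver 1→2: 2[prim,v=2,s]
e11 deliver 2→1: ·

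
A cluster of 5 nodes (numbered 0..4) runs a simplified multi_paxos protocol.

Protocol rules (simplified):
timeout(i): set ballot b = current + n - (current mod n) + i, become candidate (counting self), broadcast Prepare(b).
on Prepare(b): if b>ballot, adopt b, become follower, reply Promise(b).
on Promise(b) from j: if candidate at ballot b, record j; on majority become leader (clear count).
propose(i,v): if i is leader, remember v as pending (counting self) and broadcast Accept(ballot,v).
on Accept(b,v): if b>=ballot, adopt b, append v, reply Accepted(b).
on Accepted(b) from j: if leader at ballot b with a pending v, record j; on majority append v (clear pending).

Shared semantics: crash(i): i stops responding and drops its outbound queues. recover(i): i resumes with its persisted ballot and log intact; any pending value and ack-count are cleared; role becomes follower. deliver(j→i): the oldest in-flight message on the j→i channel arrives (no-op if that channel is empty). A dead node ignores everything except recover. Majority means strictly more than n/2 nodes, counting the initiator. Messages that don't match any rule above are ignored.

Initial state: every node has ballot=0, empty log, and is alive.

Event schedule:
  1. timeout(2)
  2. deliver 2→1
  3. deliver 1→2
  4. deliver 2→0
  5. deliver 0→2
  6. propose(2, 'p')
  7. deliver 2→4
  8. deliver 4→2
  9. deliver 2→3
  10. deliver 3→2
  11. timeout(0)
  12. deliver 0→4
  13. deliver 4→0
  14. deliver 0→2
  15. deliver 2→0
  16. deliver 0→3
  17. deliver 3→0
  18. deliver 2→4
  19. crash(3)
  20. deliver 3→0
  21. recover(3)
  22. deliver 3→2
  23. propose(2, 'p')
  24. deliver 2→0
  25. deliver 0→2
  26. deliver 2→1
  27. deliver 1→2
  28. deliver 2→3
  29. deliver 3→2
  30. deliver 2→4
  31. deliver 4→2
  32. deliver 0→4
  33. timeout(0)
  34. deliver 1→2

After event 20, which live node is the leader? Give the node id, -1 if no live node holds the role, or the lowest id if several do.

[1] timeout(2) → N2(cand b7 [-])
[2] deliver 2→1 → N1(foll b7 [-])
[3] deliver 1→2 → ∅
[4] deliver 2→0 → N0(foll b7 [-])
[5] deliver 0→2 → N2(lead b7 [-])
[6] propose(2,'p') → ∅
[7] deliver 2→4 → N4(foll b7 [-])
[8] deliver 4→2 → ∅
[9] deliver 2→3 → N3(foll b7 [-])
[10] deliver 3→2 → ∅
[11] timeout(0) → N0(cand b10 [-])
[12] deliver 0→4 → N4(foll b10 [-])
[13] deliver 4→0 → ∅
[14] deliver 0→2 → N2(foll b10 [-])
[15] deliver 2→0 → ∅
[16] deliver 0→3 → N3(foll b10 [-])
[17] deliver 3→0 → N0(lead b10 [-])
[18] deliver 2→4 → ∅
[19] crash(3) → N3(✗foll b10 [-])
[20] deliver 3→0 → ∅

0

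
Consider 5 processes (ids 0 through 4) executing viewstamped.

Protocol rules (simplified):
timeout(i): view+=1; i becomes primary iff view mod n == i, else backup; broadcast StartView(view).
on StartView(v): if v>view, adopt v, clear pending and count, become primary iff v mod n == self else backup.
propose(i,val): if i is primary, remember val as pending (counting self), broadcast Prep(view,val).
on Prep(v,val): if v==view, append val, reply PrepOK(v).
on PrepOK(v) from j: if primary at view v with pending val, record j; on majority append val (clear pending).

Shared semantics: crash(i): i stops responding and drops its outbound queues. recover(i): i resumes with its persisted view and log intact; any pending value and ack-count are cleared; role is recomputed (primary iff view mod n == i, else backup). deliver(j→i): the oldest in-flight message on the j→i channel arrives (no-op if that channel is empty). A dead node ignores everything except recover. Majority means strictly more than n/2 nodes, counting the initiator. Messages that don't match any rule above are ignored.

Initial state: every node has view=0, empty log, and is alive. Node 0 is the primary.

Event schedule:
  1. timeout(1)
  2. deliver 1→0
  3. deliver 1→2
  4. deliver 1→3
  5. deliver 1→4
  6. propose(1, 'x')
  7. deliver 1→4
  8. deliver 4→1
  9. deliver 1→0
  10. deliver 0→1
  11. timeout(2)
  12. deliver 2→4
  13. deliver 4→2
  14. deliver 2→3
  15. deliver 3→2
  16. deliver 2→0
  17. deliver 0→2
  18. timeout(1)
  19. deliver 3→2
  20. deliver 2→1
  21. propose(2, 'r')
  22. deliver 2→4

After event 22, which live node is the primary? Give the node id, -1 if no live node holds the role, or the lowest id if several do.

2

[1] timeout(1) → N1(prim v1 [-])
[2] deliver 1→0 → N0(back v1 [-])
[3] deliver 1→2 → N2(back v1 [-])
[4] deliver 1→3 → N3(back v1 [-])
[5] deliver 1→4 → N4(back v1 [-])
[6] propose(1,'x') → ∅
[7] deliver 1→4 → N4(back v1 [x])
[8] deliver 4→1 → ∅
[9] deliver 1→0 → N0(back v1 [x])
[10] deliver 0→1 → N1(prim v1 [x])
[11] timeout(2) → N2(prim v2 [-])
[12] deliver 2→4 → N4(back v2 [x])
[13] deliver 4→2 → ∅
[14] deliver 2→3 → N3(back v2 [-])
[15] deliver 3→2 → ∅
[16] deliver 2→0 → N0(back v2 [x])
[17] deliver 0→2 → ∅
[18] timeout(1) → N1(back v2 [x])
[19] deliver 3→2 → ∅
[20] deliver 2→1 → ∅
[21] propose(2,'r') → ∅
[22] deliver 2→4 → N4(back v2 [x,r])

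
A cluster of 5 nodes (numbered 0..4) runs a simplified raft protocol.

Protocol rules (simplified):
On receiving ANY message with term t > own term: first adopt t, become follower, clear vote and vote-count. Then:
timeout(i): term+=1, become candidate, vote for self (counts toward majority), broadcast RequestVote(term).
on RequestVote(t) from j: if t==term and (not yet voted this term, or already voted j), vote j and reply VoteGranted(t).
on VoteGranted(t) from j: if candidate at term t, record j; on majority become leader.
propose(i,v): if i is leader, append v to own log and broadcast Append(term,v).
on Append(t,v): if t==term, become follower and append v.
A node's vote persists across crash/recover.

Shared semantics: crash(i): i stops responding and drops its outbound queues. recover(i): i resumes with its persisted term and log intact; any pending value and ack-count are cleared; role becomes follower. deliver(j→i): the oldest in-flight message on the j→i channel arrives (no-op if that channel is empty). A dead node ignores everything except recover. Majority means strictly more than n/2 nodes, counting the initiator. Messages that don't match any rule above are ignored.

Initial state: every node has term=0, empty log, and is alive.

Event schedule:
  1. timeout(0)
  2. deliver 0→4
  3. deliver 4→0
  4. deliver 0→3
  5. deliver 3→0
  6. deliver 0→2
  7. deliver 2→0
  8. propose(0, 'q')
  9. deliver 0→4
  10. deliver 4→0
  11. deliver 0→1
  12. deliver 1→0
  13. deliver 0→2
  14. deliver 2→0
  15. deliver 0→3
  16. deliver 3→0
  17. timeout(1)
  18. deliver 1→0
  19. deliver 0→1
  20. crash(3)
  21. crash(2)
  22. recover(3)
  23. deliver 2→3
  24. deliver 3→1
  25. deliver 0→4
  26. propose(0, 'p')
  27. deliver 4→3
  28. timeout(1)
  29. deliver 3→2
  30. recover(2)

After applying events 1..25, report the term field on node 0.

[1] timeout(0) → N0(cand t1 [-])
[2] deliver 0→4 → N4(foll t1 [-])
[3] deliver 4→0 → ∅
[4] deliver 0→3 → N3(foll t1 [-])
[5] deliver 3→0 → N0(lead t1 [-])
[6] deliver 0→2 → N2(foll t1 [-])
[7] deliver 2→0 → ∅
[8] propose(0,'q') → N0(lead t1 [q])
[9] deliver 0→4 → N4(foll t1 [q])
[10] deliver 4→0 → ∅
[11] deliver 0→1 → N1(foll t1 [-])
[12] deliver 1→0 → ∅
[13] deliver 0→2 → N2(foll t1 [q])
[14] deliver 2→0 → ∅
[15] deliver 0→3 → N3(foll t1 [q])
[16] deliver 3→0 → ∅
[17] timeout(1) → N1(cand t2 [-])
[18] deliver 1→0 → N0(foll t2 [q])
[19] deliver 0→1 → ∅
[20] crash(3) → N3(✗foll t1 [q])
[21] crash(2) → N2(✗foll t1 [q])
[22] recover(3) → N3(foll t1 [q])
[23] deliver 2→3 → ∅
[24] deliver 3→1 → ∅
[25] deliver 0→4 → ∅

2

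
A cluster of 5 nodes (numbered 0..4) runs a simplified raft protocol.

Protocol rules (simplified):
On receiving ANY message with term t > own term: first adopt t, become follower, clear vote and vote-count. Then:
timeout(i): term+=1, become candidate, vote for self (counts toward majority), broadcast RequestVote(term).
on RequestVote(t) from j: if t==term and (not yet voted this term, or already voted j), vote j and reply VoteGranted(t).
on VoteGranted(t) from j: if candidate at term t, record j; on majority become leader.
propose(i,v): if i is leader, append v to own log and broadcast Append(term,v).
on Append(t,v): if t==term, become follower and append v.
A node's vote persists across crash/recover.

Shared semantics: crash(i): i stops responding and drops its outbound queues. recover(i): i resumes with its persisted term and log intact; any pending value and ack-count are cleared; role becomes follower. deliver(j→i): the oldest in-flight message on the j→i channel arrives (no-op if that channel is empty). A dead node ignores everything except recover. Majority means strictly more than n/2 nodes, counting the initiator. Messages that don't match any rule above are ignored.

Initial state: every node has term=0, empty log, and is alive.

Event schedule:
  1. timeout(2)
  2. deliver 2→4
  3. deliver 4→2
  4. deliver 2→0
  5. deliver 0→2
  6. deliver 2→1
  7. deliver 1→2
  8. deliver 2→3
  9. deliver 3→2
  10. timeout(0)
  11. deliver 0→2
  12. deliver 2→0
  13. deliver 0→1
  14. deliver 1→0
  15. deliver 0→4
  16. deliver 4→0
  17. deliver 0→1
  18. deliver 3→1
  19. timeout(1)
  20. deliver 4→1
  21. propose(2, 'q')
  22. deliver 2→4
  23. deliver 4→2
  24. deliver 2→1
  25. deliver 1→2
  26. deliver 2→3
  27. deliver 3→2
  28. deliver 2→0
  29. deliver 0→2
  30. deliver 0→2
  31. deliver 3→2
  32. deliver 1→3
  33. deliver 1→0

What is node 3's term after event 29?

e1 timeout(2): 2[cand,t=1,-]
e2 deliver 2→4: 4[foll,t=1,-]
e3 deliver 4→2: ·
e4 deliver 2→0: 0[foll,t=1,-]
e5 deliver 0→2: 2[lead,t=1,-]
e6 deliver 2→1: 1[foll,t=1,-]
e7 deliver 1→2: ·
e8 deliver 2→3: 3[foll,t=1,-]
e9 deliver 3→2: ·
e10 timeout(0): 0[cand,t=2,-]
e11 deliver 0→2: 2[foll,t=2,-]
e12 deliver 2→0: ·
e13 deliver 0→1: 1[foll,t=2,-]
e14 deliver 1→0: 0[lead,t=2,-]
e15 deliver 0→4: 4[foll,t=2,-]
e16 deliver 4→0: ·
e17 deliver 0→1: ·
e18 deliver 3→1: ·
e19 timeout(1): 1[cand,t=3,-]
e20 deliver 4→1: ·
e21 propose(2,'q'): ·
e22 deliver 2→4: ·
e23 deliver 4→2: ·
e24 deliver 2→1: ·
e25 deliver 1→2: 2[foll,t=3,-]
e26 deliver 2→3: ·
e27 deliver 3→2: ·
e28 deliver 2→0: ·
e29 deliver 0→2: ·

1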